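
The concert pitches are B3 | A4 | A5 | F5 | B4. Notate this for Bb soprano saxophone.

C#4 B4 B5 G5 C#5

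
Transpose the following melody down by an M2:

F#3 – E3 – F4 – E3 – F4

E3 D3 Eb4 D3 Eb4

A major second down from F#3 gives E3.
A major second down from E3 gives D3.
F4 down a major second is Eb4.
E3 down a major second is D3.
F4 down a major second is Eb4.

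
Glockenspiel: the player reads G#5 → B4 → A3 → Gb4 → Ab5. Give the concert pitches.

G#7 B6 A5 Gb6 Ab7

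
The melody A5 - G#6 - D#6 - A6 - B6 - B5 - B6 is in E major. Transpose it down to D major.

E major to D major down is a major second, so every note moves down by that interval.
A5 -> G5
G#6 -> F#6
D#6 -> C#6
A6 -> G6
B6 -> A6
B5 -> A5
B6 -> A6

G5 F#6 C#6 G6 A6 A5 A6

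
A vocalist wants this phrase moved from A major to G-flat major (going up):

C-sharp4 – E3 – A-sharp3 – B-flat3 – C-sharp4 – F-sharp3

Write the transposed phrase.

A major to G-flat major up is a diminished seventh, so every note moves up by that interval.
C#4 to Bb4
E3 to Db4
A#3 to G4
Bb3 to Abb4
C#4 to Bb4
F#3 to Eb4

Bb4 Db4 G4 Abb4 Bb4 Eb4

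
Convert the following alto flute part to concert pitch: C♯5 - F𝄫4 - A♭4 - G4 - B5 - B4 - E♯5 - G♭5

Written C4 on the alto flute sounds as G3, a perfect fourth lower; apply that shift to every note.
C#5 becomes G#4
Fbb4 becomes Cbb4
Ab4 becomes Eb4
G4 becomes D4
B5 becomes F#5
B4 becomes F#4
E#5 becomes B#4
Gb5 becomes Db5

G#4 Cbb4 Eb4 D4 F#5 F#4 B#4 Db5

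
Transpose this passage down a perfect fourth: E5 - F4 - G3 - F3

E5 becomes B4
F4 becomes C4
G3 becomes D3
F3 becomes C3

B4 C4 D3 C3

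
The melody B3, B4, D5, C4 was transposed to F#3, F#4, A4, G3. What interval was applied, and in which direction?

down a perfect fourth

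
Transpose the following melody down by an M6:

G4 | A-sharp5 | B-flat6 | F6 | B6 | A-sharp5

G4 becomes Bb3
A#5 becomes C#5
Bb6 becomes Db6
F6 becomes Ab5
B6 becomes D6
A#5 becomes C#5

Bb3 C#5 Db6 Ab5 D6 C#5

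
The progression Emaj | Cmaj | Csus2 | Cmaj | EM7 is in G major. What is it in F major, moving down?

Dmaj Bbmaj Bbsus2 Bbmaj DM7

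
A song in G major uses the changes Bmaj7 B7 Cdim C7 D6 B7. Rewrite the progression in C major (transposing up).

Emaj7 E7 Fdim F7 G6 E7

G major up to C major is a perfect fourth; each chord root moves by that interval while the quality stays the same.
Bmaj7: root B up a perfect fourth → E, giving Emaj7.
B7: root B up a perfect fourth → E, giving E7.
Cdim: root C up a perfect fourth → F, giving Fdim.
C7: root C up a perfect fourth → F, giving F7.
D6: root D up a perfect fourth → G, giving G6.
B7: root B up a perfect fourth → E, giving E7.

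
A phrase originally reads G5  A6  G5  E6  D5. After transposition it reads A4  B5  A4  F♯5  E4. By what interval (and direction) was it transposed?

From G5 to A4 is 7 letter names — a seventh of some quality.
A4 to G5 is 10 semitones, which makes it a minor seventh; the second version is lower, so the direction is down.
Checking another pair — D5 → E4 — gives the same interval.

down a minor seventh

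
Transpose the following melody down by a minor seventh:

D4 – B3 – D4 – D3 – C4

D4 → E3
B3 → C#3
D4 → E3
D3 → E2
C4 → D3

E3 C#3 E3 E2 D3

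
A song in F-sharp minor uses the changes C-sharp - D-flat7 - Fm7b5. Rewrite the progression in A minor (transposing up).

E Fb7 Abm7b5

F-sharp minor up to A minor is a minor third; each chord root moves by that interval while the quality stays the same.
C-sharp: root C-sharp up a minor third → E, giving E.
D-flat7: root D-flat up a minor third → Fb, giving Fb7.
Fm7b5: root F up a minor third → Ab, giving Abm7b5.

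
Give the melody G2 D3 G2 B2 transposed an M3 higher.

B2 F#3 B2 D#3

G2 gives B2
D3 gives F#3
G2 gives B2
B2 gives D#3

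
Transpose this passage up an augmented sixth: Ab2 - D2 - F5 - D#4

Ab2 → F#3
D2 → B#2
F5 → D#6
D#4 → B##4

F#3 B#2 D#6 B##4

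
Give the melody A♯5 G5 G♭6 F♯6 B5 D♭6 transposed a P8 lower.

A#5 to A#4
G5 to G4
Gb6 to Gb5
F#6 to F#5
B5 to B4
Db6 to Db5

A#4 G4 Gb5 F#5 B4 Db5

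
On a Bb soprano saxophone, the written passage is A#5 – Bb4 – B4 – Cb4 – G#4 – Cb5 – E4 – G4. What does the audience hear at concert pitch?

The Bb soprano saxophone sounds a major second below written, so transpose each written note down a major second.
A#5 becomes G#5
Bb4 becomes Ab4
B4 becomes A4
Cb4 becomes Bbb3
G#4 becomes F#4
Cb5 becomes Bbb4
E4 becomes D4
G4 becomes F4

G#5 Ab4 A4 Bbb3 F#4 Bbb4 D4 F4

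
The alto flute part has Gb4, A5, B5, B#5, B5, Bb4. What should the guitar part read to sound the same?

Db5 E6 F#6 F##6 F#6 F5

First find concert pitch: the alto flute sounds a perfect fourth below written, so Gb4 A5 B5 B#5 B5 Bb4 sounds Db4 E5 F#5 F##5 F#5 F4.
Then write for guitar: it sounds a perfect octave below written, so the part must be a perfect octave above concert.
Db4 → Db5
E5 → E6
F#5 → F#6
F##5 → F##6
F#5 → F#6
F4 → F5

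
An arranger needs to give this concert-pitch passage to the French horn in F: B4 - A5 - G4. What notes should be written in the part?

The French horn in F sounds a perfect fifth below written, so the written part must be a perfect fifth above concert — transpose each note up.
B4 becomes F#5
A5 becomes E6
G4 becomes D5

F#5 E6 D5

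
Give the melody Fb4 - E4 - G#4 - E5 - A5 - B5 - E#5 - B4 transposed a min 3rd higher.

Abb4 G4 B4 G5 C6 D6 G#5 D5

Fb4 to Abb4
E4 to G4
G#4 to B4
E5 to G5
A5 to C6
B5 to D6
E#5 to G#5
B4 to D5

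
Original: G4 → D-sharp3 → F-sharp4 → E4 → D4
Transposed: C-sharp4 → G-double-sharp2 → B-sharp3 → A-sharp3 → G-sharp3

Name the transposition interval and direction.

Take the first pair: G4 → C#4. G to C spans 5 letter names, so the interval is some kind of fifth.
C#4 to G4 is 6 semitones, which makes it a diminished fifth; the second version is lower, so the direction is down.
Checking another pair — D4 → G#3 — gives the same interval.

down a diminished fifth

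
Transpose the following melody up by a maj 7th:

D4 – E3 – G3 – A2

D4 up a major seventh is C#5.
A major seventh up from E3 gives D#4.
A major seventh up from G3 gives F#4.
A major seventh up from A2 gives G#3.

C#5 D#4 F#4 G#3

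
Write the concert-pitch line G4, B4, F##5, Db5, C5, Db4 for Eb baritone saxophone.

The Eb baritone saxophone sounds a major thirteenth below written, so the written part must be a major thirteenth above concert — transpose each note up.
G4 to E6
B4 to G#6
F##5 to D##7
Db5 to Bb6
C5 to A6
Db4 to Bb5

E6 G#6 D##7 Bb6 A6 Bb5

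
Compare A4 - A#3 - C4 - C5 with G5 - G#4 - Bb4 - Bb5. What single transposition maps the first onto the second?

Take the first pair: A4 → G5. A to G spans 7 letter names, so the interval is some kind of seventh.
A4 to G5 is 10 semitones, which makes it a minor seventh; the second version is higher, so the direction is up.
Checking another pair — C5 → Bb5 — gives the same interval.

up a minor seventh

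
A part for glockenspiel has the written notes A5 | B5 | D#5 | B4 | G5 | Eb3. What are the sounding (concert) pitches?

A7 B7 D#7 B6 G7 Eb5

The glockenspiel sounds a perfect fifteenth above written, so transpose each written note up a perfect fifteenth.
A5 to A7
B5 to B7
D#5 to D#7
B4 to B6
G5 to G7
Eb3 to Eb5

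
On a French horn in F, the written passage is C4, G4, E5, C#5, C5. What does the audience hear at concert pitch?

F3 C4 A4 F#4 F4

The French horn in F sounds a perfect fifth below written, so transpose each written note down a perfect fifth.
C4 -> F3
G4 -> C4
E5 -> A4
C#5 -> F#4
C5 -> F4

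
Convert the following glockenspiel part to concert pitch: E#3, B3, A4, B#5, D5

Written C4 on the glockenspiel sounds as C6, a perfect fifteenth higher; apply that shift to every note.
E#3 becomes E#5
B3 becomes B5
A4 becomes A6
B#5 becomes B#7
D5 becomes D7

E#5 B5 A6 B#7 D7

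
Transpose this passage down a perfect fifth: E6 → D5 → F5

E6 becomes A5
D5 becomes G4
F5 becomes Bb4

A5 G4 Bb4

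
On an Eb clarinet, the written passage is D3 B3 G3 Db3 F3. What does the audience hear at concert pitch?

F3 D4 Bb3 Fb3 Ab3

Written C4 on the Eb clarinet sounds as Eb4, a minor third higher; apply that shift to every note.
D3 -> F3
B3 -> D4
G3 -> Bb3
Db3 -> Fb3
F3 -> Ab3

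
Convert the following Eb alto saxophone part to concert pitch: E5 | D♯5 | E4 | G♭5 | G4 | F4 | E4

G4 F#4 G3 Bbb4 Bb3 Ab3 G3

The Eb alto saxophone sounds a major sixth below written, so transpose each written note down a major sixth.
E5 -> G4
D#5 -> F#4
E4 -> G3
Gb5 -> Bbb4
G4 -> Bb3
F4 -> Ab3
E4 -> G3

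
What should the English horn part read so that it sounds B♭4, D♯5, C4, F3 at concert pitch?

The English horn sounds a perfect fifth below written, so the written part must be a perfect fifth above concert — transpose each note up.
Bb4 → F5
D#5 → A#5
C4 → G4
F3 → C4

F5 A#5 G4 C4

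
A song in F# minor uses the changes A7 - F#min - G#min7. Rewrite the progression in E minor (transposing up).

G7 Emin F#min7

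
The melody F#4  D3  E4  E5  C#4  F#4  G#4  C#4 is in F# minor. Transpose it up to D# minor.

F# minor to D# minor up is a major sixth, so every note moves up by that interval.
F#4 → D#5
D3 → B3
E4 → C#5
E5 → C#6
C#4 → A#4
F#4 → D#5
G#4 → E#5
C#4 → A#4

D#5 B3 C#5 C#6 A#4 D#5 E#5 A#4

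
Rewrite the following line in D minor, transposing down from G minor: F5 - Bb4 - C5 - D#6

From G down to D is a perfect fourth; apply that to each pitch.
F5 to C5
Bb4 to F4
C5 to G4
D#6 to A#5

C5 F4 G4 A#5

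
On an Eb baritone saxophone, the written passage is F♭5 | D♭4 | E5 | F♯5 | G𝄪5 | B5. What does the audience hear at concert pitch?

Abb3 Fb2 G3 A3 B#3 D4

Written C4 on the Eb baritone saxophone sounds as Eb2, a major thirteenth lower; apply that shift to every note.
Fb5 to Abb3
Db4 to Fb2
E5 to G3
F#5 to A3
G##5 to B#3
B5 to D4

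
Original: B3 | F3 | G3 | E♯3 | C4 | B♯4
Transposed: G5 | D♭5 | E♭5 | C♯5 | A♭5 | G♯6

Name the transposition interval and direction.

From B3 to G5 is 13 letter names — a thirteenth of some quality.
B3 to G5 is 20 semitones, which makes it a minor thirteenth; the second version is higher, so the direction is up.
Checking another pair — B#4 → G#6 — gives the same interval.

up a minor thirteenth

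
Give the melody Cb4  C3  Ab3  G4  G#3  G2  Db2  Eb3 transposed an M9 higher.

Db5 D4 Bb4 A5 A#4 A3 Eb3 F4

Cb4: a ninth up reaches D, and 14 semitones makes it Db5.
C3 up a major ninth is D4.
Ab3 up a major ninth is Bb4.
G4 up a major ninth is A5.
G#3 up a major ninth is A#4.
G2: a ninth up reaches A, and 14 semitones makes it A3.
Db2: a ninth up reaches E, and 14 semitones makes it Eb3.
Eb3: a ninth up reaches F, and 14 semitones makes it F4.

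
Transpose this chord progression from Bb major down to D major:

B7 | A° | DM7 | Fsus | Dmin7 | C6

D#7 C#° F#M7 Asus F#min7 E6

Bb major down to D major is a minor sixth; each chord root moves by that interval while the quality stays the same.
B7: root B down a minor sixth → D#, giving D#7.
A°: root A down a minor sixth → C#, giving C#°.
DM7: root D down a minor sixth → F#, giving F#M7.
Fsus: root F down a minor sixth → A, giving Asus.
Dmin7: root D down a minor sixth → F#, giving F#min7.
C6: root C down a minor sixth → E, giving E6.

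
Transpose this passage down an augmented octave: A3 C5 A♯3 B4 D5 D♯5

A3 down an augmented octave is Ab2.
C5: an octave down reaches C, and 13 semitones makes it Cb4.
A#3 down an augmented octave is A2.
An augmented octave down from B4 gives Bb3.
D5 down an augmented octave is Db4.
D#5 down an augmented octave is D4.

Ab2 Cb4 A2 Bb3 Db4 D4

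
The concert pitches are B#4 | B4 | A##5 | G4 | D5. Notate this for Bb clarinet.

C##5 C#5 B##5 A4 E5

Written C4 sounds as Bb3 on the Bb clarinet, so concert pitches are written a major second up.
B#4 becomes C##5
B4 becomes C#5
A##5 becomes B##5
G4 becomes A4
D5 becomes E5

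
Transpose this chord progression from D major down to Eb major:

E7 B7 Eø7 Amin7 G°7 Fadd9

D major down to Eb major is a major seventh; each chord root moves by that interval while the quality stays the same.
E7: root E down a major seventh → F, giving F7.
B7: root B down a major seventh → C, giving C7.
Eø7: root E down a major seventh → F, giving Fø7.
Amin7: root A down a major seventh → Bb, giving Bbmin7.
G°7: root G down a major seventh → Ab, giving Ab°7.
Fadd9: root F down a major seventh → Gb, giving Gbadd9.

F7 C7 Fø7 Bbmin7 Ab°7 Gbadd9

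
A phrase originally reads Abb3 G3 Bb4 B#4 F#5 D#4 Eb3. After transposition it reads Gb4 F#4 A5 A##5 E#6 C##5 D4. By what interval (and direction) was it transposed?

up a major seventh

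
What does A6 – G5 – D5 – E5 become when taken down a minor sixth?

C#6 B4 F#4 G#4

A6 down a minor sixth is C#6.
G5: a sixth down reaches B, and 8 semitones makes it B4.
A minor sixth down from D5 gives F#4.
E5: a sixth down reaches G, and 8 semitones makes it G#4.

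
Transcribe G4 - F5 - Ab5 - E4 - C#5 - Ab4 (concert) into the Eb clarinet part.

The Eb clarinet sounds a minor third above written, so the written part must be a minor third below concert — transpose each note down.
G4 gives E4
F5 gives D5
Ab5 gives F5
E4 gives C#4
C#5 gives A#4
Ab4 gives F4

E4 D5 F5 C#4 A#4 F4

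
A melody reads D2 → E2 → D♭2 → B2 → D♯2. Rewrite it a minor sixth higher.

Bb2 C3 Bbb2 G3 B2

D2 to Bb2
E2 to C3
Db2 to Bbb2
B2 to G3
D#2 to B2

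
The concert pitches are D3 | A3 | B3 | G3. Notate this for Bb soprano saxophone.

E3 B3 C#4 A3

The Bb soprano saxophone sounds a major second below written, so the written part must be a major second above concert — transpose each note up.
D3 → E3
A3 → B3
B3 → C#4
G3 → A3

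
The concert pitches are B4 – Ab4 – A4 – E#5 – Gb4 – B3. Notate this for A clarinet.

The A clarinet sounds a minor third below written, so the written part must be a minor third above concert — transpose each note up.
B4 becomes D5
Ab4 becomes Cb5
A4 becomes C5
E#5 becomes G#5
Gb4 becomes Bbb4
B3 becomes D4

D5 Cb5 C5 G#5 Bbb4 D4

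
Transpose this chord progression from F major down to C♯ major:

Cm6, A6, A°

F major down to C♯ major is a diminished fourth; each chord root moves by that interval while the quality stays the same.
Cm6: root C down a diminished fourth → G#, giving G#m6.
A6: root A down a diminished fourth → E#, giving E#6.
A°: root A down a diminished fourth → E#, giving E#°.

G#m6 E#6 E#°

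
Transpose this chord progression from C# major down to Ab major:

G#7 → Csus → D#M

C# major down to Ab major is an augmented third; each chord root moves by that interval while the quality stays the same.
G#7: root G# down an augmented third → Eb, giving Eb7.
Csus: root C down an augmented third → Abb, giving Abbsus.
D#M: root D# down an augmented third → Bb, giving BbM.

Eb7 Abbsus BbM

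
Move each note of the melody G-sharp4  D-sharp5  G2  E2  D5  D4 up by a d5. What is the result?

D5 A5 Db3 Bb2 Ab5 Ab4

G#4: a fifth up reaches D, and 6 semitones makes it D5.
D#5: a fifth up reaches A, and 6 semitones makes it A5.
G2: a fifth up reaches D, and 6 semitones makes it Db3.
E2: a fifth up reaches B, and 6 semitones makes it Bb2.
D5 up a diminished fifth is Ab5.
D4: a fifth up reaches A, and 6 semitones makes it Ab4.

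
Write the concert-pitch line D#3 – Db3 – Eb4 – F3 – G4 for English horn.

A#3 Ab3 Bb4 C4 D5

Written C4 sounds as F3 on the English horn, so concert pitches are written a perfect fifth up.
D#3 gives A#3
Db3 gives Ab3
Eb4 gives Bb4
F3 gives C4
G4 gives D5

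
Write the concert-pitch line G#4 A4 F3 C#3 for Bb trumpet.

A#4 B4 G3 D#3

Written C4 sounds as Bb3 on the Bb trumpet, so concert pitches are written a major second up.
G#4 becomes A#4
A4 becomes B4
F3 becomes G3
C#3 becomes D#3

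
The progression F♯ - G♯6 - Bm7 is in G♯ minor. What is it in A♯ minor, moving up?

G♯ minor up to A♯ minor is a major second; each chord root moves by that interval while the quality stays the same.
F♯: root F♯ up a major second → G#, giving G#.
G♯6: root G♯ up a major second → A#, giving A#6.
Bm7: root B up a major second → C#, giving C#m7.

G# A#6 C#m7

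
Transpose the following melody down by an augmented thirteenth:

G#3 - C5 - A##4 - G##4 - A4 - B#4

G#3 becomes Bb1
C5 becomes Ebb3
A##4 becomes C#3
G##4 becomes B2
A4 becomes Cb3
B#4 becomes D3

Bb1 Ebb3 C#3 B2 Cb3 D3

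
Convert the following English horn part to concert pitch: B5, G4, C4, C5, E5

E5 C4 F3 F4 A4

The English horn sounds a perfect fifth below written, so transpose each written note down a perfect fifth.
B5 gives E5
G4 gives C4
C4 gives F3
C5 gives F4
E5 gives A4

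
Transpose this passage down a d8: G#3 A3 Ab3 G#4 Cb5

G##2 A#2 A2 G##3 C4

G#3 down a diminished octave is G##2.
A3: an octave down reaches A, and 11 semitones makes it A#2.
Ab3: an octave down reaches A, and 11 semitones makes it A2.
G#4: an octave down reaches G, and 11 semitones makes it G##3.
A diminished octave down from Cb5 gives C4.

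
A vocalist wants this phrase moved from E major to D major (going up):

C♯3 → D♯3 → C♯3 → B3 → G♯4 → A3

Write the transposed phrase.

B3 C#4 B3 A4 F#5 G4

From E up to D is a minor seventh; apply that to each pitch.
C#3 -> B3
D#3 -> C#4
C#3 -> B3
B3 -> A4
G#4 -> F#5
A3 -> G4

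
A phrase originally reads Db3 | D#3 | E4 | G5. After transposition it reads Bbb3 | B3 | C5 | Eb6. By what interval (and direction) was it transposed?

up a minor sixth

Take the first pair: Db3 → Bbb3. D to B spans 6 letter names, so the interval is some kind of sixth.
Db3 to Bbb3 is 8 semitones, which makes it a minor sixth; the second version is higher, so the direction is up.
Checking another pair — G5 → Eb6 — gives the same interval.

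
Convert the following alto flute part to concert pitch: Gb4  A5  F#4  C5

Db4 E5 C#4 G4

Written C4 on the alto flute sounds as G3, a perfect fourth lower; apply that shift to every note.
Gb4 becomes Db4
A5 becomes E5
F#4 becomes C#4
C5 becomes G4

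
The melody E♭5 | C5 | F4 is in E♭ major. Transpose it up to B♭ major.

Bb5 G5 C5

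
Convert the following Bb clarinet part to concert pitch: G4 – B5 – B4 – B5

Written C4 on the Bb clarinet sounds as Bb3, a major second lower; apply that shift to every note.
G4 becomes F4
B5 becomes A5
B4 becomes A4
B5 becomes A5

F4 A5 A4 A5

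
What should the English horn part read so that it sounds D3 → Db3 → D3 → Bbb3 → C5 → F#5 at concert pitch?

A3 Ab3 A3 Fb4 G5 C#6

Written C4 sounds as F3 on the English horn, so concert pitches are written a perfect fifth up.
D3 becomes A3
Db3 becomes Ab3
D3 becomes A3
Bbb3 becomes Fb4
C5 becomes G5
F#5 becomes C#6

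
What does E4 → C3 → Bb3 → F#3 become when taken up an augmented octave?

E#5 C#4 B4 F##4

E4 to E#5
C3 to C#4
Bb3 to B4
F#3 to F##4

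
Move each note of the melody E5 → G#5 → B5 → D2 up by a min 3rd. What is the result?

G5 B5 D6 F2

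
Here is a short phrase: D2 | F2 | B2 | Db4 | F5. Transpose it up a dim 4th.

D2 to Gb2
F2 to Bbb2
B2 to Eb3
Db4 to Gbb4
F5 to Bbb5

Gb2 Bbb2 Eb3 Gbb4 Bbb5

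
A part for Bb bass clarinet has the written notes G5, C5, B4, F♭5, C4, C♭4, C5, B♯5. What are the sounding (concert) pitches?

F4 Bb3 A3 Ebb4 Bb2 Bbb2 Bb3 A#4

Written C4 on the Bb bass clarinet sounds as Bb2, a major ninth lower; apply that shift to every note.
G5 → F4
C5 → Bb3
B4 → A3
Fb5 → Ebb4
C4 → Bb2
Cb4 → Bbb2
C5 → Bb3
B#5 → A#4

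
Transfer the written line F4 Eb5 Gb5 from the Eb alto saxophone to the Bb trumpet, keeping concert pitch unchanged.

First find concert pitch: the Eb alto saxophone sounds a major sixth below written, so F4 Eb5 Gb5 sounds Ab3 Gb4 Bbb4.
Then write for Bb trumpet: it sounds a major second below written, so the part must be a major second above concert.
Ab3 → Bb3
Gb4 → Ab4
Bbb4 → Cb5

Bb3 Ab4 Cb5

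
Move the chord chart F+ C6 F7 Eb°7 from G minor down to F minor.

G minor down to F minor is a major second; each chord root moves by that interval while the quality stays the same.
F+: root F down a major second → Eb, giving Eb+.
C6: root C down a major second → Bb, giving Bb6.
F7: root F down a major second → Eb, giving Eb7.
Eb°7: root Eb down a major second → Db, giving Db°7.

Eb+ Bb6 Eb7 Db°7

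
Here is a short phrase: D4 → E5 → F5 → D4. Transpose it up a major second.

D4 -> E4
E5 -> F#5
F5 -> G5
D4 -> E4

E4 F#5 G5 E4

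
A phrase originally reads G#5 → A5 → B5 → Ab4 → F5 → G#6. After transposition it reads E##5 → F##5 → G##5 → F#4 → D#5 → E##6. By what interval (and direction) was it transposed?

down a diminished third

Take the first pair: G#5 → E##5. G to E spans 3 letter names, so the interval is some kind of third.
E##5 to G#5 is 2 semitones, which makes it a diminished third; the second version is lower, so the direction is down.
Checking another pair — G#6 → E##6 — gives the same interval.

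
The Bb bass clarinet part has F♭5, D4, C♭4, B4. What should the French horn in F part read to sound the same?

Bbb4 G3 Fb3 E4

First find concert pitch: the Bb bass clarinet sounds a major ninth below written, so F♭5 D4 C♭4 B4 sounds Ebb4 C3 Bbb2 A3.
Then write for French horn in F: it sounds a perfect fifth below written, so the part must be a perfect fifth above concert.
Ebb4 → Bbb4
C3 → G3
Bbb2 → Fb3
A3 → E4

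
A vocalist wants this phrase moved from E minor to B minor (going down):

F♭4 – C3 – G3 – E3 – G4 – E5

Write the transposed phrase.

Cb4 G2 D3 B2 D4 B4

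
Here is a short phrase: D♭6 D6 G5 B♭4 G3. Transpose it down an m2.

C6 C#6 F#5 A4 F#3

Db6 to C6
D6 to C#6
G5 to F#5
Bb4 to A4
G3 to F#3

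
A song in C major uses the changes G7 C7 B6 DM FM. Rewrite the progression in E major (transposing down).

B7 E7 D#6 F#M AM

C major down to E major is a minor sixth; each chord root moves by that interval while the quality stays the same.
G7: root G down a minor sixth → B, giving B7.
C7: root C down a minor sixth → E, giving E7.
B6: root B down a minor sixth → D#, giving D#6.
DM: root D down a minor sixth → F#, giving F#M.
FM: root F down a minor sixth → A, giving AM.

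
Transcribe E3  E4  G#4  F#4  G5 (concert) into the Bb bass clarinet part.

The Bb bass clarinet sounds a major ninth below written, so the written part must be a major ninth above concert — transpose each note up.
E3 -> F#4
E4 -> F#5
G#4 -> A#5
F#4 -> G#5
G5 -> A6

F#4 F#5 A#5 G#5 A6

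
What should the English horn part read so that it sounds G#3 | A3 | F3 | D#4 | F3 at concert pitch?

The English horn sounds a perfect fifth below written, so the written part must be a perfect fifth above concert — transpose each note up.
G#3 becomes D#4
A3 becomes E4
F3 becomes C4
D#4 becomes A#4
F3 becomes C4

D#4 E4 C4 A#4 C4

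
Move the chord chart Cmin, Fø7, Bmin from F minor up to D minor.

Amin Dø7 G#min

F minor up to D minor is a major sixth; each chord root moves by that interval while the quality stays the same.
Cmin: root C up a major sixth → A, giving Amin.
Fø7: root F up a major sixth → D, giving Dø7.
Bmin: root B up a major sixth → G#, giving G#min.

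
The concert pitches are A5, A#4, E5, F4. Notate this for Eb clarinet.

Written C4 sounds as Eb4 on the Eb clarinet, so concert pitches are written a minor third down.
A5 to F#5
A#4 to F##4
E5 to C#5
F4 to D4

F#5 F##4 C#5 D4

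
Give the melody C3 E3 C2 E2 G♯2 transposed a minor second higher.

Db3 F3 Db2 F2 A2

C3 → Db3
E3 → F3
C2 → Db2
E2 → F2
G#2 → A2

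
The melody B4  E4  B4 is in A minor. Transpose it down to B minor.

C#4 F#3 C#4

From A down to B is a minor seventh; apply that to each pitch.
B4 to C#4
E4 to F#3
B4 to C#4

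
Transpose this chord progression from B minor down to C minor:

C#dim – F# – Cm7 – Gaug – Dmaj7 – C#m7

B minor down to C minor is a major seventh; each chord root moves by that interval while the quality stays the same.
C#dim: root C# down a major seventh → D, giving Ddim.
F#: root F# down a major seventh → G, giving G.
Cm7: root C down a major seventh → Db, giving Dbm7.
Gaug: root G down a major seventh → Ab, giving Abaug.
Dmaj7: root D down a major seventh → Eb, giving Ebmaj7.
C#m7: root C# down a major seventh → D, giving Dm7.

Ddim G Dbm7 Abaug Ebmaj7 Dm7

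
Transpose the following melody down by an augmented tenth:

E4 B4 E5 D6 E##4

Cb3 Gb3 Cb4 Bbb4 C#3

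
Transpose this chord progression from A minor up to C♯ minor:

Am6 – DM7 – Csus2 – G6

C#m6 F#M7 Esus2 B6

A minor up to C♯ minor is a major third; each chord root moves by that interval while the quality stays the same.
Am6: root A up a major third → C#, giving C#m6.
DM7: root D up a major third → F#, giving F#M7.
Csus2: root C up a major third → E, giving Esus2.
G6: root G up a major third → B, giving B6.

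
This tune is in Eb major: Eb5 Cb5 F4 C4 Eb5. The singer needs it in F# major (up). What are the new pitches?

From Eb up to F# is an augmented second; apply that to each pitch.
Eb5 becomes F#5
Cb5 becomes D5
F4 becomes G#4
C4 becomes D#4
Eb5 becomes F#5

F#5 D5 G#4 D#4 F#5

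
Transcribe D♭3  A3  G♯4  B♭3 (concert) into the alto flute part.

Gb3 D4 C#5 Eb4

The alto flute sounds a perfect fourth below written, so the written part must be a perfect fourth above concert — transpose each note up.
Db3 to Gb3
A3 to D4
G#4 to C#5
Bb3 to Eb4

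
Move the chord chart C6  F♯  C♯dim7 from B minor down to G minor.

Ab6 D Adim7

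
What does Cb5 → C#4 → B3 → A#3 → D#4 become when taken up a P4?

Fb5 F#4 E4 D#4 G#4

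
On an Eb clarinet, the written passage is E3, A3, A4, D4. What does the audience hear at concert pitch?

Written C4 on the Eb clarinet sounds as Eb4, a minor third higher; apply that shift to every note.
E3 -> G3
A3 -> C4
A4 -> C5
D4 -> F4

G3 C4 C5 F4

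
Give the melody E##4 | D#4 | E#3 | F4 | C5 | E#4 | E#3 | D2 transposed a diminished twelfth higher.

A diminished twelfth up from E##4 gives B#5.
D#4 up a diminished twelfth is A5.
A diminished twelfth up from E#3 gives B4.
A diminished twelfth up from F4 gives Cb6.
C5: a twelfth up reaches G, and 18 semitones makes it Gb6.
E#4 up a diminished twelfth is B5.
A diminished twelfth up from E#3 gives B4.
D2: a twelfth up reaches A, and 18 semitones makes it Ab3.

B#5 A5 B4 Cb6 Gb6 B5 B4 Ab3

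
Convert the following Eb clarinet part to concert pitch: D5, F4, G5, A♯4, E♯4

The Eb clarinet sounds a minor third above written, so transpose each written note up a minor third.
D5 → F5
F4 → Ab4
G5 → Bb5
A#4 → C#5
E#4 → G#4

F5 Ab4 Bb5 C#5 G#4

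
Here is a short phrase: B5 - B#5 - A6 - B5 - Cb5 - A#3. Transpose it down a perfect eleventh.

F#4 F##4 E5 F#4 Gb3 E#2

A perfect eleventh down from B5 gives F#4.
B#5: an eleventh down reaches F, and 17 semitones makes it F##4.
A6: an eleventh down reaches E, and 17 semitones makes it E5.
A perfect eleventh down from B5 gives F#4.
Cb5 down a perfect eleventh is Gb3.
A#3 down a perfect eleventh is E#2.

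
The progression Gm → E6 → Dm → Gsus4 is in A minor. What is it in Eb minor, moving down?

A minor down to Eb minor is an augmented fourth; each chord root moves by that interval while the quality stays the same.
Gm: root G down an augmented fourth → Db, giving Dbm.
E6: root E down an augmented fourth → Bb, giving Bb6.
Dm: root D down an augmented fourth → Ab, giving Abm.
Gsus4: root G down an augmented fourth → Db, giving Dbsus4.

Dbm Bb6 Abm Dbsus4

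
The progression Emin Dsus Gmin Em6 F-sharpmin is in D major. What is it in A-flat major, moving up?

Bbmin Absus Dbmin Bbm6 Cmin

D major up to A-flat major is a diminished fifth; each chord root moves by that interval while the quality stays the same.
Emin: root E up a diminished fifth → Bb, giving Bbmin.
Dsus: root D up a diminished fifth → Ab, giving Absus.
Gmin: root G up a diminished fifth → Db, giving Dbmin.
Em6: root E up a diminished fifth → Bb, giving Bbm6.
F-sharpmin: root F-sharp up a diminished fifth → C, giving Cmin.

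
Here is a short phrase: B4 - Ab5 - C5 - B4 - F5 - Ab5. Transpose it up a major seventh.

A#5 G6 B5 A#5 E6 G6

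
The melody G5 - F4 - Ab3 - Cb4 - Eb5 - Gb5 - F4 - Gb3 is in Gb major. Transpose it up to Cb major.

Gb major to Cb major up is a perfect fourth, so every note moves up by that interval.
G5 gives C6
F4 gives Bb4
Ab3 gives Db4
Cb4 gives Fb4
Eb5 gives Ab5
Gb5 gives Cb6
F4 gives Bb4
Gb3 gives Cb4

C6 Bb4 Db4 Fb4 Ab5 Cb6 Bb4 Cb4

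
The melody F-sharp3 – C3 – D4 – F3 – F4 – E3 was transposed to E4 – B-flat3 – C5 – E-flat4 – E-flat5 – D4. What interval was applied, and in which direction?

up a minor seventh

From F#3 to E4 is 7 letter names — a seventh of some quality.
F#3 to E4 is 10 semitones, which makes it a minor seventh; the second version is higher, so the direction is up.
Checking another pair — E3 → D4 — gives the same interval.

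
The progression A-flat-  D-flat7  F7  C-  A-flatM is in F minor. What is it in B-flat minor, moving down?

Db- Gb7 Bb7 F- DbM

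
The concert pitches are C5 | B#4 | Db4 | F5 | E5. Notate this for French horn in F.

G5 F##5 Ab4 C6 B5

The French horn in F sounds a perfect fifth below written, so the written part must be a perfect fifth above concert — transpose each note up.
C5 gives G5
B#4 gives F##5
Db4 gives Ab4
F5 gives C6
E5 gives B5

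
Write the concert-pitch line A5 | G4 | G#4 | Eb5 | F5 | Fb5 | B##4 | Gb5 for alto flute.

D6 C5 C#5 Ab5 Bb5 Bbb5 E##5 Cb6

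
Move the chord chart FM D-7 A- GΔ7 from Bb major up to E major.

Bb major up to E major is an augmented fourth; each chord root moves by that interval while the quality stays the same.
FM: root F up an augmented fourth → B, giving BM.
D-7: root D up an augmented fourth → G#, giving G#-7.
A-: root A up an augmented fourth → D#, giving D#-.
GΔ7: root G up an augmented fourth → C#, giving C#Δ7.

BM G#-7 D#- C#Δ7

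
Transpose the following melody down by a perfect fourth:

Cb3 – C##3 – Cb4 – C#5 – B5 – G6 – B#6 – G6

Gb2 G##2 Gb3 G#4 F#5 D6 F##6 D6

Cb3 -> Gb2
C##3 -> G##2
Cb4 -> Gb3
C#5 -> G#4
B5 -> F#5
G6 -> D6
B#6 -> F##6
G6 -> D6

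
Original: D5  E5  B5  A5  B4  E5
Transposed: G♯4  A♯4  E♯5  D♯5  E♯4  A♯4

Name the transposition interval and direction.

down a diminished fifth

From D5 to G#4 is 5 letter names — a fifth of some quality.
G#4 to D5 is 6 semitones, which makes it a diminished fifth; the second version is lower, so the direction is down.
Checking another pair — E5 → A#4 — gives the same interval.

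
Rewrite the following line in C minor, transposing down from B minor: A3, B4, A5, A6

Bb2 C4 Bb4 Bb5

From B down to C is a major seventh; apply that to each pitch.
A3 → Bb2
B4 → C4
A5 → Bb4
A6 → Bb5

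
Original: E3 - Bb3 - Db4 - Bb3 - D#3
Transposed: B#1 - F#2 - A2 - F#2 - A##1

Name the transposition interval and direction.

Take the first pair: E3 → B#1. E to B spans 11 letter names, so the interval is some kind of eleventh.
B#1 to E3 is 16 semitones, which makes it a diminished eleventh; the second version is lower, so the direction is down.
Checking another pair — D#3 → A##1 — gives the same interval.

down a diminished eleventh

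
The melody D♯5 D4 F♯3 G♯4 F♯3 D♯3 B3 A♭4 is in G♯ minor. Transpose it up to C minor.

G5 Gb4 Bb3 C5 Bb3 G3 Eb4 Dbb5

From G♯ up to C is a diminished fourth; apply that to each pitch.
D#5 -> G5
D4 -> Gb4
F#3 -> Bb3
G#4 -> C5
F#3 -> Bb3
D#3 -> G3
B3 -> Eb4
Ab4 -> Dbb5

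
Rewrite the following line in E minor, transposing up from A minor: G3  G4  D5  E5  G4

A minor to E minor up is a perfect fifth, so every note moves up by that interval.
G3 -> D4
G4 -> D5
D5 -> A5
E5 -> B5
G4 -> D5

D4 D5 A5 B5 D5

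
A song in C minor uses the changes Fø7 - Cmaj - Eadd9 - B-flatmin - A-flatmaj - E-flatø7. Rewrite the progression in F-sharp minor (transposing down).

Bø7 F#maj A#add9 Emin Dmaj Aø7

C minor down to F-sharp minor is a diminished fifth; each chord root moves by that interval while the quality stays the same.
Fø7: root F down a diminished fifth → B, giving Bø7.
Cmaj: root C down a diminished fifth → F#, giving F#maj.
Eadd9: root E down a diminished fifth → A#, giving A#add9.
B-flatmin: root B-flat down a diminished fifth → E, giving Emin.
A-flatmaj: root A-flat down a diminished fifth → D, giving Dmaj.
E-flatø7: root E-flat down a diminished fifth → A, giving Aø7.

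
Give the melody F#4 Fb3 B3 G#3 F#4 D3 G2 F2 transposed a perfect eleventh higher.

B5 Bbb4 E5 C#5 B5 G4 C4 Bb3

F#4 up a perfect eleventh is B5.
Fb3: an eleventh up reaches B, and 17 semitones makes it Bbb4.
A perfect eleventh up from B3 gives E5.
G#3: an eleventh up reaches C, and 17 semitones makes it C#5.
F#4 up a perfect eleventh is B5.
A perfect eleventh up from D3 gives G4.
G2 up a perfect eleventh is C4.
F2 up a perfect eleventh is Bb3.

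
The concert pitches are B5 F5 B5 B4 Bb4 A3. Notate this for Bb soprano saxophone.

C#6 G5 C#6 C#5 C5 B3

The Bb soprano saxophone sounds a major second below written, so the written part must be a major second above concert — transpose each note up.
B5 -> C#6
F5 -> G5
B5 -> C#6
B4 -> C#5
Bb4 -> C5
A3 -> B3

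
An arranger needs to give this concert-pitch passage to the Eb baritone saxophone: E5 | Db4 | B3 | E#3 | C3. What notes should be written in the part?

Written C4 sounds as Eb2 on the Eb baritone saxophone, so concert pitches are written a major thirteenth up.
E5 to C#7
Db4 to Bb5
B3 to G#5
E#3 to C##5
C3 to A4

C#7 Bb5 G#5 C##5 A4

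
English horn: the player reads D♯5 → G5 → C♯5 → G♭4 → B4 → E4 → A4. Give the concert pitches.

G#4 C5 F#4 Cb4 E4 A3 D4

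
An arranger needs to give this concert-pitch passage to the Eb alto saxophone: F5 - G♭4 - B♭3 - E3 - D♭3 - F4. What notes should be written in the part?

D6 Eb5 G4 C#4 Bb3 D5

The Eb alto saxophone sounds a major sixth below written, so the written part must be a major sixth above concert — transpose each note up.
F5 -> D6
Gb4 -> Eb5
Bb3 -> G4
E3 -> C#4
Db3 -> Bb3
F4 -> D5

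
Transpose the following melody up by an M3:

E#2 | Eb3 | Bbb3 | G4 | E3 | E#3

G##2 G3 Db4 B4 G#3 G##3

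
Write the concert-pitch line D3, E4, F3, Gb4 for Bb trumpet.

E3 F#4 G3 Ab4

The Bb trumpet sounds a major second below written, so the written part must be a major second above concert — transpose each note up.
D3 gives E3
E4 gives F#4
F3 gives G3
Gb4 gives Ab4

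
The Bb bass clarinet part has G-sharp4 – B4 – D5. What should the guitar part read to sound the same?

F#4 A4 C5

First find concert pitch: the Bb bass clarinet sounds a major ninth below written, so G-sharp4 B4 D5 sounds F#3 A3 C4.
Then write for guitar: it sounds a perfect octave below written, so the part must be a perfect octave above concert.
F#3 → F#4
A3 → A4
C4 → C5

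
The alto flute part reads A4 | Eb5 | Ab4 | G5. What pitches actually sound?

E4 Bb4 Eb4 D5

Written C4 on the alto flute sounds as G3, a perfect fourth lower; apply that shift to every note.
A4 becomes E4
Eb5 becomes Bb4
Ab4 becomes Eb4
G5 becomes D5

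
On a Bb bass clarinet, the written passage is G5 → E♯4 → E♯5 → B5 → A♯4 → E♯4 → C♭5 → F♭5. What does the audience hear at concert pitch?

F4 D#3 D#4 A4 G#3 D#3 Bbb3 Ebb4

The Bb bass clarinet sounds a major ninth below written, so transpose each written note down a major ninth.
G5 becomes F4
E#4 becomes D#3
E#5 becomes D#4
B5 becomes A4
A#4 becomes G#3
E#4 becomes D#3
Cb5 becomes Bbb3
Fb5 becomes Ebb4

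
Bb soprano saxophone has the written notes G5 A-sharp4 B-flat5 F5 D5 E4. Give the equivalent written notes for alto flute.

First find concert pitch: the Bb soprano saxophone sounds a major second below written, so G5 A-sharp4 B-flat5 F5 D5 E4 sounds F5 G#4 Ab5 Eb5 C5 D4.
Then write for alto flute: it sounds a perfect fourth below written, so the part must be a perfect fourth above concert.
F5 → Bb5
G#4 → C#5
Ab5 → Db6
Eb5 → Ab5
C5 → F5
D4 → G4

Bb5 C#5 Db6 Ab5 F5 G4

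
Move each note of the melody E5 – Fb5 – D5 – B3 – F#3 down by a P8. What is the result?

E4 Fb4 D4 B2 F#2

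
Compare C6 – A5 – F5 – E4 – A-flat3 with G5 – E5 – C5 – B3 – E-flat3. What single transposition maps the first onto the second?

down a perfect fourth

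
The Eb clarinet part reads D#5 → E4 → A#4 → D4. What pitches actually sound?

F#5 G4 C#5 F4

Written C4 on the Eb clarinet sounds as Eb4, a minor third higher; apply that shift to every note.
D#5 -> F#5
E4 -> G4
A#4 -> C#5
D4 -> F4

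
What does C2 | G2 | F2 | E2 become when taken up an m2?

C2 -> Db2
G2 -> Ab2
F2 -> Gb2
E2 -> F2

Db2 Ab2 Gb2 F2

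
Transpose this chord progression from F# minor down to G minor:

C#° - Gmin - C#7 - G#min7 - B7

F# minor down to G minor is a major seventh; each chord root moves by that interval while the quality stays the same.
C#°: root C# down a major seventh → D, giving D°.
Gmin: root G down a major seventh → Ab, giving Abmin.
C#7: root C# down a major seventh → D, giving D7.
G#min7: root G# down a major seventh → A, giving Amin7.
B7: root B down a major seventh → C, giving C7.

D° Abmin D7 Amin7 C7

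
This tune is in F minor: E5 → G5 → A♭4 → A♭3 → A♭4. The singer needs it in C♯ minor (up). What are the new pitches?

B#5 D#6 E5 E4 E5

F minor to C♯ minor up is an augmented fifth, so every note moves up by that interval.
E5 gives B#5
G5 gives D#6
Ab4 gives E5
Ab3 gives E4
Ab4 gives E5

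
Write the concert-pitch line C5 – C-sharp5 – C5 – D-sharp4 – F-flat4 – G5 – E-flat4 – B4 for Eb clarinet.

A4 A#4 A4 B#3 Db4 E5 C4 G#4

Written C4 sounds as Eb4 on the Eb clarinet, so concert pitches are written a minor third down.
C5 gives A4
C#5 gives A#4
C5 gives A4
D#4 gives B#3
Fb4 gives Db4
G5 gives E5
Eb4 gives C4
B4 gives G#4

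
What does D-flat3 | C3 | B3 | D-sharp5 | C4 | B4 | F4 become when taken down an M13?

Db3 gives Fb1
C3 gives Eb1
B3 gives D2
D#5 gives F#3
C4 gives Eb2
B4 gives D3
F4 gives Ab2

Fb1 Eb1 D2 F#3 Eb2 D3 Ab2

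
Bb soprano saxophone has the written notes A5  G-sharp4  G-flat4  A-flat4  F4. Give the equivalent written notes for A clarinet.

First find concert pitch: the Bb soprano saxophone sounds a major second below written, so A5 G-sharp4 G-flat4 A-flat4 F4 sounds G5 F#4 Fb4 Gb4 Eb4.
Then write for A clarinet: it sounds a minor third below written, so the part must be a minor third above concert.
G5 → Bb5
F#4 → A4
Fb4 → Abb4
Gb4 → Bbb4
Eb4 → Gb4

Bb5 A4 Abb4 Bbb4 Gb4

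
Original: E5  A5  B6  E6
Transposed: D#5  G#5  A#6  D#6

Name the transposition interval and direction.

down a minor second

Take the first pair: E5 → D#5. E to D spans 2 letter names, so the interval is some kind of second.
D#5 to E5 is 1 semitone, which makes it a minor second; the second version is lower, so the direction is down.
Checking another pair — E6 → D#6 — gives the same interval.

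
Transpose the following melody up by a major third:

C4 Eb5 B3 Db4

E4 G5 D#4 F4

C4 -> E4
Eb5 -> G5
B3 -> D#4
Db4 -> F4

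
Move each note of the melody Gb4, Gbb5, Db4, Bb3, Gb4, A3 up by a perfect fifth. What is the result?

Db5 Dbb6 Ab4 F4 Db5 E4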